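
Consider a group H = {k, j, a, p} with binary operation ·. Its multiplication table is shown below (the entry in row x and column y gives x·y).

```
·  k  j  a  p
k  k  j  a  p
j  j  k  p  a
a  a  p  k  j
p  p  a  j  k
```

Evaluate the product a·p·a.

p

a·p = j
j·a = p
(Structurally, H here is isomorphic to the Klein four-group V_4.)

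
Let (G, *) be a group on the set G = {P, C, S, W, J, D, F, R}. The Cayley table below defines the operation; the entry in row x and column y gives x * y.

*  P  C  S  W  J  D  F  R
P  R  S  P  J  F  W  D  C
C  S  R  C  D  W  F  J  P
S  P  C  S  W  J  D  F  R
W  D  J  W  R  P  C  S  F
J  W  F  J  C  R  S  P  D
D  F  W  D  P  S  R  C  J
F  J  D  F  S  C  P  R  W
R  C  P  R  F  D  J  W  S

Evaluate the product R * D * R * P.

F

R * D = J
J * R = D
D * P = F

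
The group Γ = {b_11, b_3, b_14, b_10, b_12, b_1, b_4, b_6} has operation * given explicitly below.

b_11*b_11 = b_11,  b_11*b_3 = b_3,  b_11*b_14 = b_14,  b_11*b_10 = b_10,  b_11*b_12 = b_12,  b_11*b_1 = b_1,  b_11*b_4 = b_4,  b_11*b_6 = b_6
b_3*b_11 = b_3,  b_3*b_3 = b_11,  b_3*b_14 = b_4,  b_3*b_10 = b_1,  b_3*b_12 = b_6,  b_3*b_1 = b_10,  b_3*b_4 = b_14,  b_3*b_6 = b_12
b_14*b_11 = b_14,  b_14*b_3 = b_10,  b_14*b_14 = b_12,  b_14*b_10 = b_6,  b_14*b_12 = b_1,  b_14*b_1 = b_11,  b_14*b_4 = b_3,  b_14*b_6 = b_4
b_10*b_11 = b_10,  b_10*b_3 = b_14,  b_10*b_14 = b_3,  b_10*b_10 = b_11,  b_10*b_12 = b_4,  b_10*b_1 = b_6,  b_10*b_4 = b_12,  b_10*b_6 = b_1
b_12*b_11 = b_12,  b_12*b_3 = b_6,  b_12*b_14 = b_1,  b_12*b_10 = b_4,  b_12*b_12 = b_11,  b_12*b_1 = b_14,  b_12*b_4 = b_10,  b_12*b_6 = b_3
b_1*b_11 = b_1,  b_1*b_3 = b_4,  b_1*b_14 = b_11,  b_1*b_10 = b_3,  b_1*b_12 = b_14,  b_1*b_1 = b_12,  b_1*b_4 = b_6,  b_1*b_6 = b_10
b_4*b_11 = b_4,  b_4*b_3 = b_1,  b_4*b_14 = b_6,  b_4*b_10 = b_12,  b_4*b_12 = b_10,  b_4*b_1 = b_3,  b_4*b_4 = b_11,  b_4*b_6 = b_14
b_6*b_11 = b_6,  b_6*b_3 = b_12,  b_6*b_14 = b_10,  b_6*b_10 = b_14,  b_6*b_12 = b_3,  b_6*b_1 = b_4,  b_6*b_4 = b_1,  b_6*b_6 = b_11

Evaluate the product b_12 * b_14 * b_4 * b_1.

b_12 * b_14 = b_1
b_1 * b_4 = b_6
b_6 * b_1 = b_4

b_4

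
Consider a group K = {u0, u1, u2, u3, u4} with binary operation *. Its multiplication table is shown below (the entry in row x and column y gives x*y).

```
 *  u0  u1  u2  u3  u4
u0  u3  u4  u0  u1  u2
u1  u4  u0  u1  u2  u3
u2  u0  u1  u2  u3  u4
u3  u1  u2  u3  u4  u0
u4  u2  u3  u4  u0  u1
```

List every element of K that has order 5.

{u0, u1, u3, u4}

Identity is u2. Compute the order of each non-identity element by repeated multiplication:
  u0: u0 → u3 → u1 → u4 → u2  (order 5)
  u1: u1 → u0 → u4 → u3 → u2  (order 5)
  u3: u3 → u4 → u0 → u1 → u2  (order 5)
  u4: u4 → u1 → u3 → u0 → u2  (order 5)
Elements of order 5: {u0, u1, u3, u4}.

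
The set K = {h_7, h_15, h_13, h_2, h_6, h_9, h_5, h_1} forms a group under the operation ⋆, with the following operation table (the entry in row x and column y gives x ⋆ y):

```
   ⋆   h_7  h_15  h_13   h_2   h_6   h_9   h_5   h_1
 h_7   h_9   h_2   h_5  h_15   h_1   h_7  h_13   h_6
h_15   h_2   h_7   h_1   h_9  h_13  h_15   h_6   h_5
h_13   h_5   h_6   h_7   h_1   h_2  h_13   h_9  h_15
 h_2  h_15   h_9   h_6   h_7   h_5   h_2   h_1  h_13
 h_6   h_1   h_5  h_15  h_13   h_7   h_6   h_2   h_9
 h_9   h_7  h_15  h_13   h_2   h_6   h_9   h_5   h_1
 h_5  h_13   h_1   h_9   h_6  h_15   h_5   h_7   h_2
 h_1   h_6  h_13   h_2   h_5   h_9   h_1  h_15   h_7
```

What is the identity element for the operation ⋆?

The identity e satisfies e ⋆ x = x for all x, so its row in the table reproduces the column headers.
Row h_9 reads: h_7, h_15, h_13, h_2, h_6, h_9, h_5, h_1 — exactly the header order. So h_9 is the identity.

h_9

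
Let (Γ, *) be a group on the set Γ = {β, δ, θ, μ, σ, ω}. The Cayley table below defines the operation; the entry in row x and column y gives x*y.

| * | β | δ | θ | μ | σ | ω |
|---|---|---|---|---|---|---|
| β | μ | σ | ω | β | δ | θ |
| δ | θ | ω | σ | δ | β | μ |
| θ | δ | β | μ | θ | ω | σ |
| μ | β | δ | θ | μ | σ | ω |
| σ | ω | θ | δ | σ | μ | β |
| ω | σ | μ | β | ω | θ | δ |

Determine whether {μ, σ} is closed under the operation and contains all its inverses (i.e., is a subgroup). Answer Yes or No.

Yes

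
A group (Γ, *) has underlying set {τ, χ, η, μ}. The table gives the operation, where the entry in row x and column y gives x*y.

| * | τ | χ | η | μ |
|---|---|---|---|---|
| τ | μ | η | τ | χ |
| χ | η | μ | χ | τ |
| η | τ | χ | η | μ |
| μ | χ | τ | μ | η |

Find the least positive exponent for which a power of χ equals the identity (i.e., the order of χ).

The identity element is η (its row matches the header).
χ^1 = χ
χ^2 = χ*χ = μ
χ^3 = μ*χ = τ
χ^4 = τ*χ = η
The first power of χ equal to the identity is χ^4, so ord(χ) = 4.

4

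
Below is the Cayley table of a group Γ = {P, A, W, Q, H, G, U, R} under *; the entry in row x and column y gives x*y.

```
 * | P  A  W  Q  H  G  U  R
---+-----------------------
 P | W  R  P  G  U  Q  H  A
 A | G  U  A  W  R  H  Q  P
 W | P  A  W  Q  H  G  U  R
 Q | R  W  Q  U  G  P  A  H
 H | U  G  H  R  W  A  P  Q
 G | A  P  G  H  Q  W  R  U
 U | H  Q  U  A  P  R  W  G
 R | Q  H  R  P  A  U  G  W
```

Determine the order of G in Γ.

2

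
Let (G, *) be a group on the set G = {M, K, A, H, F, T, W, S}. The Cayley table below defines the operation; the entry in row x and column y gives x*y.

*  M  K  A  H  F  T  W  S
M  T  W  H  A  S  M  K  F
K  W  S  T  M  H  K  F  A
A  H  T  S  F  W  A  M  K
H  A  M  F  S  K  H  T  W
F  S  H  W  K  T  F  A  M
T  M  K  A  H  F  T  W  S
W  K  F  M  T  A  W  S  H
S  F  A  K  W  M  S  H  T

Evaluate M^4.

M^1 = M
M^2 = M*M = T
M^3 = T*M = M
M^4 = M*M = T

T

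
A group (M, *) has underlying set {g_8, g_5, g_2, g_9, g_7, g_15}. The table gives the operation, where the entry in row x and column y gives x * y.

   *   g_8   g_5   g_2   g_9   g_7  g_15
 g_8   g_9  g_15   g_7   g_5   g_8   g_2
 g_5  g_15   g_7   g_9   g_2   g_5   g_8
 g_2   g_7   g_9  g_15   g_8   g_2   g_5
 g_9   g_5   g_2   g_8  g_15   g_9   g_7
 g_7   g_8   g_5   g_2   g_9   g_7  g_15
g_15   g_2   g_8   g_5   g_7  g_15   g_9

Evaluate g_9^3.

g_7

g_9^1 = g_9
g_9^2 = g_9 * g_9 = g_15
g_9^3 = g_15 * g_9 = g_7
(Structurally, M here is isomorphic to the cyclic group Z_6.)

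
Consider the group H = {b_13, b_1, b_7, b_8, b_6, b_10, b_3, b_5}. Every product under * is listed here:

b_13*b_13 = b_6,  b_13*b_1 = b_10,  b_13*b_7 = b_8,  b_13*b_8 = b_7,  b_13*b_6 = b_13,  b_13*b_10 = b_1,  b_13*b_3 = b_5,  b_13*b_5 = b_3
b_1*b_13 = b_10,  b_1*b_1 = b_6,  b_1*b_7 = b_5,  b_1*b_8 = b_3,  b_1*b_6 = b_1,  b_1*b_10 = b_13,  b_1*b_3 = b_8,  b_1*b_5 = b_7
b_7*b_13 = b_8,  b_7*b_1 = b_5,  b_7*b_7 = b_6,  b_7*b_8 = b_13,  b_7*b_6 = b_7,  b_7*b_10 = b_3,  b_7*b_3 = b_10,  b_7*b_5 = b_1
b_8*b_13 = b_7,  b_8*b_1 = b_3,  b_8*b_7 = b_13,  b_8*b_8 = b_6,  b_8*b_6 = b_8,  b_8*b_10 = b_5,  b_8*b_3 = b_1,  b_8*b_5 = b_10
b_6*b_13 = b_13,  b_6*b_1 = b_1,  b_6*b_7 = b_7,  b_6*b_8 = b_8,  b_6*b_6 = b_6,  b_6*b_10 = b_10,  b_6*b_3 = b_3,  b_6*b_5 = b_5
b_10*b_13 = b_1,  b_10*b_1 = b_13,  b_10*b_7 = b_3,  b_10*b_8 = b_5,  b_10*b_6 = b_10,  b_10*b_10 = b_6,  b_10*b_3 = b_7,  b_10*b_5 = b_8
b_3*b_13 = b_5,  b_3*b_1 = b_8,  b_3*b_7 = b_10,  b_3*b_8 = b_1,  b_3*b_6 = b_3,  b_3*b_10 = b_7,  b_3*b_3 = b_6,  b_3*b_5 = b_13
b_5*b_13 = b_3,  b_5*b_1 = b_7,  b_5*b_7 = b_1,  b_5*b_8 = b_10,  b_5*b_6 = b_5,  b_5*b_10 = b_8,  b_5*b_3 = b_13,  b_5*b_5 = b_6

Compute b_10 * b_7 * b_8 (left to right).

b_1

b_10 * b_7 = b_3
b_3 * b_8 = b_1
(Structurally, H here is isomorphic to the elementary abelian group (Z_2)^3.)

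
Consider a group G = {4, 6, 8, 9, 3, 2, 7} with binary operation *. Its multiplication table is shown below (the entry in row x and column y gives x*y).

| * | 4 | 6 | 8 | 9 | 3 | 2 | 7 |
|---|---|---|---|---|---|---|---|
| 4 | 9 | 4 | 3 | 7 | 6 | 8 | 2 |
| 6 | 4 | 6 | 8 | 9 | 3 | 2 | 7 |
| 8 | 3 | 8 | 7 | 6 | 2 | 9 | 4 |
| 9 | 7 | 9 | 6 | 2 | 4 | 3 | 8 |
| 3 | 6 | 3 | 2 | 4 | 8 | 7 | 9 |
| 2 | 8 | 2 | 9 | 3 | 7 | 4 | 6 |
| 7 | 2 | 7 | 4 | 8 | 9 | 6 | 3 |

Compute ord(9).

7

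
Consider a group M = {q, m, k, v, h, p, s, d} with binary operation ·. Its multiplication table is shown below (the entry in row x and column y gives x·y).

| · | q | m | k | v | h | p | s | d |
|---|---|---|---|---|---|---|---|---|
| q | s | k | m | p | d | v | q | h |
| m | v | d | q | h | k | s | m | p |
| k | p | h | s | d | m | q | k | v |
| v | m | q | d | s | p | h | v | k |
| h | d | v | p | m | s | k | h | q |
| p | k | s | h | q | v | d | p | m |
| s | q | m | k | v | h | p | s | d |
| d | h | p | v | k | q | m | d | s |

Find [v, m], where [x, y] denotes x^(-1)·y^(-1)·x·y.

d

Identity is s; from the table v^(-1) = v and m^(-1) = p.
v·p = h
h·v = m
m·m = d
(Structurally, M here is isomorphic to the dihedral group D_4.)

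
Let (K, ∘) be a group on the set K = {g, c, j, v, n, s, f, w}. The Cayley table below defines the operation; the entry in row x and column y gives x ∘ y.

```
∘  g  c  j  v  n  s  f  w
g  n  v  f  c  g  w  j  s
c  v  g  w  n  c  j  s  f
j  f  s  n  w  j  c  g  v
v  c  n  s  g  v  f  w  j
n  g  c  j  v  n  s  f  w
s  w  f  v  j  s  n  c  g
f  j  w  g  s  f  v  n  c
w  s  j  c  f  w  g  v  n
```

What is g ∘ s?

Read row g, column s: g ∘ s = w.

w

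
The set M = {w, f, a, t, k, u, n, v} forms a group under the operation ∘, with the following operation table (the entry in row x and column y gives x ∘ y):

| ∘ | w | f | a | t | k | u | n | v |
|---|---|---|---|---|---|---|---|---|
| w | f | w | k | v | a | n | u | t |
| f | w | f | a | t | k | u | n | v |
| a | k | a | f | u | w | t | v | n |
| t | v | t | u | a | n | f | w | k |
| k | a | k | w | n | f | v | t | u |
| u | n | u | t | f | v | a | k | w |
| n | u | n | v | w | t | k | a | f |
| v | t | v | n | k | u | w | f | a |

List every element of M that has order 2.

{a, k, w}

Identity is f. Compute the order of each non-identity element by repeated multiplication:
  w: w → f  (order 2)
  a: a → f  (order 2)
  t: t → a → u → f  (order 4)
  k: k → f  (order 2)
  u: u → a → t → f  (order 4)
  n: n → a → v → f  (order 4)
  v: v → a → n → f  (order 4)
Elements of order 2: {a, k, w}.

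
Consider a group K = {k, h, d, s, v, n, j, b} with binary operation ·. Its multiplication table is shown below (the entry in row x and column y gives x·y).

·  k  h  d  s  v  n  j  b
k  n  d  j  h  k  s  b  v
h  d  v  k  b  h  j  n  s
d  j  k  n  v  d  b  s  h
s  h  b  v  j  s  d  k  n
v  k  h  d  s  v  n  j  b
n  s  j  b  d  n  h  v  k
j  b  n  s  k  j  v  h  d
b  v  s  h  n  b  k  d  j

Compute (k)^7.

k^1 = k
k^2 = k·k = n
k^3 = n·k = s
k^4 = s·k = h
k^5 = h·k = d
k^6 = d·k = j
k^7 = j·k = b

b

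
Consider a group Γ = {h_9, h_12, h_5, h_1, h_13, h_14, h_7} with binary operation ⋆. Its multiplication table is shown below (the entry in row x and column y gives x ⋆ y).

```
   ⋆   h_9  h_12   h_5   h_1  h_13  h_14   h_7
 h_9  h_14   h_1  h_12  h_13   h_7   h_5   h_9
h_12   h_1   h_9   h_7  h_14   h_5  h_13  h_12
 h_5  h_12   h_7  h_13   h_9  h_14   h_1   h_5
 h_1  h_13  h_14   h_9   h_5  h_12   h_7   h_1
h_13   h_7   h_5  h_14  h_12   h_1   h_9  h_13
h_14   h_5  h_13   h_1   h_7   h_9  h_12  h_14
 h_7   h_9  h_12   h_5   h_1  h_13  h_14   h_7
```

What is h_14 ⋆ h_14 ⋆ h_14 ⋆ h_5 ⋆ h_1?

h_7

h_14 ⋆ h_14 = h_12
h_12 ⋆ h_14 = h_13
h_13 ⋆ h_5 = h_14
h_14 ⋆ h_1 = h_7
(Structurally, Γ here is isomorphic to the cyclic group Z_7.)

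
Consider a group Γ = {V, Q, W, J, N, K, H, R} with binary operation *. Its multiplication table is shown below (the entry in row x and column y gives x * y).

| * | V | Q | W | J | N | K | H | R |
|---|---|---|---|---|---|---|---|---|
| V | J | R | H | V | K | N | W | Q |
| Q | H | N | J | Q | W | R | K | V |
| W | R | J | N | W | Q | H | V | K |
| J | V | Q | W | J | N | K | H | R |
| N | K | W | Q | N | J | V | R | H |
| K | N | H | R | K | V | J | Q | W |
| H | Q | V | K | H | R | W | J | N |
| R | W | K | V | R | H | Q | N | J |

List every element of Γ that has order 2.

Identity is J. Compute the order of each non-identity element by repeated multiplication:
  V: V → J  (order 2)
  Q: Q → N → W → J  (order 4)
  W: W → N → Q → J  (order 4)
  N: N → J  (order 2)
  K: K → J  (order 2)
  H: H → J  (order 2)
  R: R → J  (order 2)
Elements of order 2: {H, K, N, R, V}.

{H, K, N, R, V}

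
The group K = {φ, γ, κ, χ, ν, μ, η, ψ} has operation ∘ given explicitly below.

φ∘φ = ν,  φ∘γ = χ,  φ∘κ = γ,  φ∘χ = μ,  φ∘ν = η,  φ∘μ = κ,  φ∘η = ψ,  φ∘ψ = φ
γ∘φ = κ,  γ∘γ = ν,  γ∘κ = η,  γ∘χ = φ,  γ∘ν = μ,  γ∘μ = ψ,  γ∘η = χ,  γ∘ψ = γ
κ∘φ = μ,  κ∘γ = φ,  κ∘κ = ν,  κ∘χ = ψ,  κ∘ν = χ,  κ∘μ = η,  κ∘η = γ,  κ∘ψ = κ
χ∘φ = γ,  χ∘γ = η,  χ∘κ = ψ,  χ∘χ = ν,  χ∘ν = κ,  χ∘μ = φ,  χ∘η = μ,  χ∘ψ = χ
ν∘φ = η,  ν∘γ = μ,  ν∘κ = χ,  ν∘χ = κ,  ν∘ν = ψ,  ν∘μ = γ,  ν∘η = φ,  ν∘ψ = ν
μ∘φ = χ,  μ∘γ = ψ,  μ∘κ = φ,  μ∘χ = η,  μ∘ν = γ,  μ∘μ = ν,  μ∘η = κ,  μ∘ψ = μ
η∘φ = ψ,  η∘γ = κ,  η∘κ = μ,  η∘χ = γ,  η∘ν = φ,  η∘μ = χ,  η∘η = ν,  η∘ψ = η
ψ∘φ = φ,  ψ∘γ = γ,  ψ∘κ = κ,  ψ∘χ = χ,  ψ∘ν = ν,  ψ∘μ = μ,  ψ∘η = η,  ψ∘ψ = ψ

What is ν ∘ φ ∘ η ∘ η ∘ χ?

ν ∘ φ = η
η ∘ η = ν
ν ∘ η = φ
φ ∘ χ = μ

μ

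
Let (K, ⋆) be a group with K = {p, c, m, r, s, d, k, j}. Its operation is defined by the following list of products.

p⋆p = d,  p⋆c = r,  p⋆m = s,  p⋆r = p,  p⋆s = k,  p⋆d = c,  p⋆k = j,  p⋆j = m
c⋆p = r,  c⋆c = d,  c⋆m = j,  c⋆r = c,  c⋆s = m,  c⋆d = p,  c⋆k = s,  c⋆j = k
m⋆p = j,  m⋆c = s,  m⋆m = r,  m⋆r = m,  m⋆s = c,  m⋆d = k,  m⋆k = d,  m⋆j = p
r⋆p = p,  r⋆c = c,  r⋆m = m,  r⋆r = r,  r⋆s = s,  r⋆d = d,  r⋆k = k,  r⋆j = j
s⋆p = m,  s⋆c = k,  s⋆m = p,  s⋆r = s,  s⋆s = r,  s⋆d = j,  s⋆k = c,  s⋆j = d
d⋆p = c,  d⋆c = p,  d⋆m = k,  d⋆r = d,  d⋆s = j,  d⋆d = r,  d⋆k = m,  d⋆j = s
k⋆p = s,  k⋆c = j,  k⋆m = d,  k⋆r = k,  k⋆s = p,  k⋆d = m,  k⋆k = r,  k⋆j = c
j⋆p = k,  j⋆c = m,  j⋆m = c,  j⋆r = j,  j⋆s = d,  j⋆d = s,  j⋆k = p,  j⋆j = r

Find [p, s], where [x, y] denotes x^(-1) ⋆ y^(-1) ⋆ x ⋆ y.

Identity is r; from the table p^(-1) = c and s^(-1) = s.
c ⋆ s = m
m ⋆ p = j
j ⋆ s = d

d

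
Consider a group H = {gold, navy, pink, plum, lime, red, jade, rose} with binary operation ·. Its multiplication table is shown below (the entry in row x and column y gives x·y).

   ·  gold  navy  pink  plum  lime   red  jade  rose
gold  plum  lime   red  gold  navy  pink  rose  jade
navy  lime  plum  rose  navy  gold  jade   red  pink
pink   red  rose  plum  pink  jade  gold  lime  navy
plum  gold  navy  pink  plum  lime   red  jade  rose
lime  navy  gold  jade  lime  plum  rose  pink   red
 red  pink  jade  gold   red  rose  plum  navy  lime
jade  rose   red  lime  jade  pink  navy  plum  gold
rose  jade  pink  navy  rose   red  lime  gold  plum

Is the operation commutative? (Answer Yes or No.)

Check whether the table is symmetric across its main diagonal.
Every entry (row x, col y) equals the entry (row y, col x), so H is abelian.

Yes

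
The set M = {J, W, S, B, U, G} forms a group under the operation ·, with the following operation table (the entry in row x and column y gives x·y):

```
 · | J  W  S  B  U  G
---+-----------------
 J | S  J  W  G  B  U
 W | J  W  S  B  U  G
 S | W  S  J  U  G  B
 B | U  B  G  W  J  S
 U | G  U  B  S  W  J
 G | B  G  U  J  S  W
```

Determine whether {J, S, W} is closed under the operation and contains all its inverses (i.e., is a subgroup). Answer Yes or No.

Yes

{J, S, W} contains the identity W.
Checking products: every product of two elements of {J, S, W} (read from the table) lies in {J, S, W}, so the set is closed.
In a finite group, a nonempty closed subset is a subgroup. So {J, S, W} ≤ M.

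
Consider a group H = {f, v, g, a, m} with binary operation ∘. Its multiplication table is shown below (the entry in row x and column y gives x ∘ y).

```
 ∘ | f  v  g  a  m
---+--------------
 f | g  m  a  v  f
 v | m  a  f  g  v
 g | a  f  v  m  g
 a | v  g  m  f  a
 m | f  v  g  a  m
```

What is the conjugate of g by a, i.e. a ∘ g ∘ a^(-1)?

The identity is m. In row a, the entry m sits in column g, so a^(-1) = g.
a ∘ g = m
m ∘ g = g

g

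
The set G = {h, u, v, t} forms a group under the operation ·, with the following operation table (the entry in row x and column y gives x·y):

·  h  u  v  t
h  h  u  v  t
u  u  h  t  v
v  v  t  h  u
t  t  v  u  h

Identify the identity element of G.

h

The identity e satisfies e·x = x for all x, so its row in the table reproduces the column headers.
Row h reads: h, u, v, t — exactly the header order. So h is the identity.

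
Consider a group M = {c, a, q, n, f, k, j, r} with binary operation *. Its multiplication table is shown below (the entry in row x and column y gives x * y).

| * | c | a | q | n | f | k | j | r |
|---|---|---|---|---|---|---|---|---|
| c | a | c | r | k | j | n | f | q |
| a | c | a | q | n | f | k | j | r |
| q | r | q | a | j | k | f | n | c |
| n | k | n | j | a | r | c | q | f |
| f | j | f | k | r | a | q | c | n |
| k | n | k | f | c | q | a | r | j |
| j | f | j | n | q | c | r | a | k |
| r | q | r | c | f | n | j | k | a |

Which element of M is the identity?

a

The identity e satisfies e * x = x for all x, so its row in the table reproduces the column headers.
Row a reads: c, a, q, n, f, k, j, r — exactly the header order. So a is the identity.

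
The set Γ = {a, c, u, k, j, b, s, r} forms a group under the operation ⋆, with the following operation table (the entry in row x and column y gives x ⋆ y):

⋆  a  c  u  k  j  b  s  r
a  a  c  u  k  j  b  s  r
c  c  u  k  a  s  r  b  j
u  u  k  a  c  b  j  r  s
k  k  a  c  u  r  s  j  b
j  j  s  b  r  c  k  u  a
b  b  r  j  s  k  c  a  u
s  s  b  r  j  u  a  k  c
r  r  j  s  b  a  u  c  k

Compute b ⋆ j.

k

Read row b, column j: b ⋆ j = k.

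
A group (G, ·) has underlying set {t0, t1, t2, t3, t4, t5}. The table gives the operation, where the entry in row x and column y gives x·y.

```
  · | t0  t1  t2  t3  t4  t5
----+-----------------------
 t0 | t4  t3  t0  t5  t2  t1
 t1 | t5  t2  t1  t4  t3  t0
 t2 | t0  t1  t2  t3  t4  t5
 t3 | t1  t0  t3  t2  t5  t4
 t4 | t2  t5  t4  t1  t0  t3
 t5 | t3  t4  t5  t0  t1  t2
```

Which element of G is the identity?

The identity e satisfies e·x = x for all x, so its row in the table reproduces the column headers.
Row t2 reads: t0, t1, t2, t3, t4, t5 — exactly the header order. So t2 is the identity.

t2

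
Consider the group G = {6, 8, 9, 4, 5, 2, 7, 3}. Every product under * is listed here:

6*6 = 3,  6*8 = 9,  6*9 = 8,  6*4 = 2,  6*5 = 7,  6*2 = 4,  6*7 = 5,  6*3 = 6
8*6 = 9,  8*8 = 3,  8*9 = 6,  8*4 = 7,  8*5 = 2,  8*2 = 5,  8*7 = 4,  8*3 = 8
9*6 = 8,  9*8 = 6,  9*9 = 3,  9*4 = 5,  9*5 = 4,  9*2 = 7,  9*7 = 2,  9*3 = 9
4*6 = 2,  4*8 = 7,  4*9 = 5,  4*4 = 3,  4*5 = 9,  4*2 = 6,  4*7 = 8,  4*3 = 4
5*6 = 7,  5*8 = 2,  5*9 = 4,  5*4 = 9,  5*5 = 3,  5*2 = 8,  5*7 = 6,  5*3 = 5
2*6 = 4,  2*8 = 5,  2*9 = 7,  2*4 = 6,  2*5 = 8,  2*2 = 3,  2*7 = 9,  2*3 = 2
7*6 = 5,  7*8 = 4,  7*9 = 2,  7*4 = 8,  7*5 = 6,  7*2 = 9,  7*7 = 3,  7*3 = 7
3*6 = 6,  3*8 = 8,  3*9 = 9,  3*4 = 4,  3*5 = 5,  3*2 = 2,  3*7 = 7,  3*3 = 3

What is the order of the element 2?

2

The identity element is 3 (its row matches the header).
2^1 = 2
2^2 = 2 * 2 = 3
The first power of 2 equal to the identity is 2^2, so ord(2) = 2.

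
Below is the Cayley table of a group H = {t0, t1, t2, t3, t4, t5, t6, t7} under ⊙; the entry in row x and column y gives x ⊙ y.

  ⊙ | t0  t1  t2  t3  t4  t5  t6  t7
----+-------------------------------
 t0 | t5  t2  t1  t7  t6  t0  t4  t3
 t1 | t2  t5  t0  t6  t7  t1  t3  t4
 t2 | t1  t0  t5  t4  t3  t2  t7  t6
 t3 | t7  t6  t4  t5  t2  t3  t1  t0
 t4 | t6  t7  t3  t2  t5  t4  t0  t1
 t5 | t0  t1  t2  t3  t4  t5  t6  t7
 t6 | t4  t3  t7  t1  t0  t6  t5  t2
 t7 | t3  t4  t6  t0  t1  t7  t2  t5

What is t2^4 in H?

t2^1 = t2
t2^2 = t2 ⊙ t2 = t5
t2^3 = t5 ⊙ t2 = t2
t2^4 = t2 ⊙ t2 = t5

t5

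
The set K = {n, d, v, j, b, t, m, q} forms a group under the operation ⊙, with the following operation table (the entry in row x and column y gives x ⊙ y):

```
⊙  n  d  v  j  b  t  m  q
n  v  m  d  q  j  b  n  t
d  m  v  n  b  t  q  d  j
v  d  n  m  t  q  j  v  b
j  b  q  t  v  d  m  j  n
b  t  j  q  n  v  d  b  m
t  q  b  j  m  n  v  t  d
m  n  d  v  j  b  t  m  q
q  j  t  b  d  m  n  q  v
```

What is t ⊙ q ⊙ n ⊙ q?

t ⊙ q = d
d ⊙ n = m
m ⊙ q = q

q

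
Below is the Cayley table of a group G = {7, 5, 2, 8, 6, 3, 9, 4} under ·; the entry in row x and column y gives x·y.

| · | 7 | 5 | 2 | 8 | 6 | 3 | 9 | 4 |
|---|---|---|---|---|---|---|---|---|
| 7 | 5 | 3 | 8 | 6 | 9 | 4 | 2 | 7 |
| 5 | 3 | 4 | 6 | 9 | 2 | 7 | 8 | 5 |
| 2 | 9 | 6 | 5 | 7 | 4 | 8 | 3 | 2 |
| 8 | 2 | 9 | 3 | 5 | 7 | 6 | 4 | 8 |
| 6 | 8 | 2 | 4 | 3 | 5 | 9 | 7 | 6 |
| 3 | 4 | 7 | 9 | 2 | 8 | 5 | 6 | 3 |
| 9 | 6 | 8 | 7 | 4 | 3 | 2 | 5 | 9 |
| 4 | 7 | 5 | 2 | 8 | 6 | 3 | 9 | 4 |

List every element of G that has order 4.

Identity is 4. Compute the order of each non-identity element by repeated multiplication:
  7: 7 → 5 → 3 → 4  (order 4)
  5: 5 → 4  (order 2)
  2: 2 → 5 → 6 → 4  (order 4)
  8: 8 → 5 → 9 → 4  (order 4)
  6: 6 → 5 → 2 → 4  (order 4)
  3: 3 → 5 → 7 → 4  (order 4)
  9: 9 → 5 → 8 → 4  (order 4)
Elements of order 4: {2, 3, 6, 7, 8, 9}.

{2, 3, 6, 7, 8, 9}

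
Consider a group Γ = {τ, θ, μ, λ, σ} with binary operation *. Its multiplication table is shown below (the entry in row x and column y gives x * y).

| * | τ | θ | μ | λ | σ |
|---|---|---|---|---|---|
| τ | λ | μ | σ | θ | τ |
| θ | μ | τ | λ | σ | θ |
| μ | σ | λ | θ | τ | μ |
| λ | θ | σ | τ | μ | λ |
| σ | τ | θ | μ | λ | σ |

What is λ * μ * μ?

λ * μ = τ
τ * μ = σ
(Structurally, Γ here is isomorphic to the cyclic group Z_5.)

σ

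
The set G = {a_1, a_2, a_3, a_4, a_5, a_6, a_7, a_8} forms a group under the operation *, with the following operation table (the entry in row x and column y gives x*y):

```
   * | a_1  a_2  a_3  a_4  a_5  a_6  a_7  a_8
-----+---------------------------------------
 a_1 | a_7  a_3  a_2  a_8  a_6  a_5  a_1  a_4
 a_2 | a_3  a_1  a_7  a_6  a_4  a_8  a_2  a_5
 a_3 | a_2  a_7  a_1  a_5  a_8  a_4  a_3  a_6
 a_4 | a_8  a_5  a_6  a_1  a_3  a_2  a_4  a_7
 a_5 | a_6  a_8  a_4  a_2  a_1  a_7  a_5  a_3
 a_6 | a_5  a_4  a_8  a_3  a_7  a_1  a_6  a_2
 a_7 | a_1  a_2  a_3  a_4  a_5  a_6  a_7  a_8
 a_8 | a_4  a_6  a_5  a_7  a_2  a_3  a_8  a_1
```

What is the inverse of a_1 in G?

a_1

First locate the identity: row a_7 matches the header, so a_7 is the identity.
Scan row a_1 for a_7: a_1*a_1 = a_7. Hence a_1^(-1) = a_1.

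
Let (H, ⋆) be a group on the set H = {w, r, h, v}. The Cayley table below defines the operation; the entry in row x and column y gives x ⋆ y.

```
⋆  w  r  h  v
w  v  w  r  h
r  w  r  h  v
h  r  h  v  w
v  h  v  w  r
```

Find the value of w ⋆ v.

Read row w, column v: w ⋆ v = h.
(Structurally, H here is isomorphic to the cyclic group Z_4.)

h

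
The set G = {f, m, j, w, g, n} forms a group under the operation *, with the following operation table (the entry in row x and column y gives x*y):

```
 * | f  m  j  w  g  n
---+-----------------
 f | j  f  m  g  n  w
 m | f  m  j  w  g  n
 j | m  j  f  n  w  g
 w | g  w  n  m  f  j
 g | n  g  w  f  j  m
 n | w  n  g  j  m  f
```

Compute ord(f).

3

The identity element is m (its row matches the header).
f^1 = f
f^2 = f*f = j
f^3 = j*f = m
The first power of f equal to the identity is f^3, so ord(f) = 3.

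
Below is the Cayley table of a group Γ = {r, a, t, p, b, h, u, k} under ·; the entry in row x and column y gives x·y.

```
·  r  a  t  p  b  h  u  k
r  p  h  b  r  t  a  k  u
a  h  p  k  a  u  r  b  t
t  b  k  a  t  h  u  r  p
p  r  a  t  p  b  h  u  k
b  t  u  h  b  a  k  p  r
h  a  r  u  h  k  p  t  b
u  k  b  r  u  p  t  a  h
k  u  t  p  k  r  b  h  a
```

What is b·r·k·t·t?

b·r = t
t·k = p
p·t = t
t·t = a
(Structurally, Γ here is isomorphic to Z_2 x Z_4.)

a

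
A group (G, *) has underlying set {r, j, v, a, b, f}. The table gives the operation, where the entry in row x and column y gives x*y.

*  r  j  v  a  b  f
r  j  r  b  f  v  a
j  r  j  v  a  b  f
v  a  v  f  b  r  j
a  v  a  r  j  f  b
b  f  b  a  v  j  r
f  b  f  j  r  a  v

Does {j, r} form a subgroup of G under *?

Yes

{j, r} contains the identity j.
Checking products: every product of two elements of {j, r} (read from the table) lies in {j, r}, so the set is closed.
In a finite group, a nonempty closed subset is a subgroup. So {j, r} ≤ G.
(Structurally, G here is isomorphic to the symmetric group S_3.)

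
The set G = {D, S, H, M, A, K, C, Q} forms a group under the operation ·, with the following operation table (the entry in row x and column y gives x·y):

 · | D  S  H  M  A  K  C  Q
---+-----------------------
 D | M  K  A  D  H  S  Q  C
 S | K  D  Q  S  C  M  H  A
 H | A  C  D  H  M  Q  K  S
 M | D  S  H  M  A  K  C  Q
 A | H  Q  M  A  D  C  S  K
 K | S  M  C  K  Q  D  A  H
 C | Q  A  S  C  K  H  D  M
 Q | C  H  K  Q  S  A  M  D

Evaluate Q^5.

Q

Q^1 = Q
Q^2 = Q·Q = D
Q^3 = D·Q = C
Q^4 = C·Q = M
Q^5 = M·Q = Q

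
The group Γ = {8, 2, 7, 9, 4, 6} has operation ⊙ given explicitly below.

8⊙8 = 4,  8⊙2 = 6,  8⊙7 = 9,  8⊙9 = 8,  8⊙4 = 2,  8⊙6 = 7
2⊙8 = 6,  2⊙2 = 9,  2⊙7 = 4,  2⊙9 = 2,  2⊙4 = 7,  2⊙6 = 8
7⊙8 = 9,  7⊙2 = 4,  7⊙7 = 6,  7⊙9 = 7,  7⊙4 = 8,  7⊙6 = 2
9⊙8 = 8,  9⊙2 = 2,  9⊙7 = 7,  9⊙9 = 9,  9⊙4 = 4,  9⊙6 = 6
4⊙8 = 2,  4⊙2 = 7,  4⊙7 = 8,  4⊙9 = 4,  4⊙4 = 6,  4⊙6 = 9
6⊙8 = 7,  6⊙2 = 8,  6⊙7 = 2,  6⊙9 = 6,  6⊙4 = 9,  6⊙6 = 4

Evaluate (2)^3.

2

2^1 = 2
2^2 = 2 ⊙ 2 = 9
2^3 = 9 ⊙ 2 = 2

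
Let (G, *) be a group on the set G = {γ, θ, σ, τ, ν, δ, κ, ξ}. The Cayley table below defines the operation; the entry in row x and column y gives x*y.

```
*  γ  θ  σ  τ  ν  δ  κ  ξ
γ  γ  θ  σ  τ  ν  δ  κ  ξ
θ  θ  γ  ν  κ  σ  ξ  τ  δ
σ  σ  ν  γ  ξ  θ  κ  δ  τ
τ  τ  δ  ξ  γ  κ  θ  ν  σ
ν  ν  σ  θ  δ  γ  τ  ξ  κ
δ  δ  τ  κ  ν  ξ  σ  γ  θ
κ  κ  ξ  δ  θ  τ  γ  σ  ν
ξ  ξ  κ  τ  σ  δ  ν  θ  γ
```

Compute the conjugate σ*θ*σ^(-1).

θ

The identity is γ. In row σ, the entry γ sits in column σ, so σ^(-1) = σ.
σ*θ = ν
ν*σ = θ
(Structurally, G here is isomorphic to the dihedral group D_4.)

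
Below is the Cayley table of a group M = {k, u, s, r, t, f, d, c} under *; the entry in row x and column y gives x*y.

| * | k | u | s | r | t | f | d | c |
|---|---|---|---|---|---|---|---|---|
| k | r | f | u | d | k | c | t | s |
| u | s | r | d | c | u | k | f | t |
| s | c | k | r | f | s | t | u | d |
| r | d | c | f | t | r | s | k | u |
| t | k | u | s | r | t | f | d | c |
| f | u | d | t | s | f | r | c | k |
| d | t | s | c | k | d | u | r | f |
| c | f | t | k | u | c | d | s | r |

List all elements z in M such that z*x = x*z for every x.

An element z is central iff its row equals its column in the table.
For k: k*s = u ≠ c = s*k, so k ∉ Z.
Checking each element this way leaves Z(M) = {r, t}.

{r, t}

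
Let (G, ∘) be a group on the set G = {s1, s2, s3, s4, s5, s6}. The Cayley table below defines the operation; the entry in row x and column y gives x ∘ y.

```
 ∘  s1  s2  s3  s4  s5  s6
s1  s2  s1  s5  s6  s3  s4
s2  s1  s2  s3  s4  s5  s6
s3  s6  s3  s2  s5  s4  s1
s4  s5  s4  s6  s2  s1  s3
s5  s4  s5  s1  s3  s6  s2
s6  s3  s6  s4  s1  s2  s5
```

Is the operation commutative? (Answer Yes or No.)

s5 ∘ s3 = s1 but s3 ∘ s5 = s4.
Since s5 and s3 do not commute, G is not abelian.

No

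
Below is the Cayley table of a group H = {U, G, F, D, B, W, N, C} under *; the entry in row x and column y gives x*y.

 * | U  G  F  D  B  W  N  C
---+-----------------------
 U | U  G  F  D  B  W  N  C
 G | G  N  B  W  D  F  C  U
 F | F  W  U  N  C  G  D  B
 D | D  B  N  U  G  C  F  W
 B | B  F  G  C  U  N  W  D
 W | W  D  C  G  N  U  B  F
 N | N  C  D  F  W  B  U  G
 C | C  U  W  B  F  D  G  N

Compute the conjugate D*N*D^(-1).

The identity is U. In row D, the entry U sits in column D, so D^(-1) = D.
D*N = F
F*D = N

N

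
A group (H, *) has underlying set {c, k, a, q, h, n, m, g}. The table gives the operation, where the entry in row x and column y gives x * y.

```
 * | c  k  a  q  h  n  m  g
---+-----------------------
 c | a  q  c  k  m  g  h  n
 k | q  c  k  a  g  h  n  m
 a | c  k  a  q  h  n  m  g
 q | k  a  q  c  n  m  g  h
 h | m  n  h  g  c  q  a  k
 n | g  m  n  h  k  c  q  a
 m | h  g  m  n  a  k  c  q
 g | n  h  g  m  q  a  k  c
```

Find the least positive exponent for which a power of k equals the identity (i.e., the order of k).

4

The identity element is a (its row matches the header).
k^1 = k
k^2 = k * k = c
k^3 = c * k = q
k^4 = q * k = a
The first power of k equal to the identity is k^4, so ord(k) = 4.
(Structurally, H here is isomorphic to the quaternion group Q_8.)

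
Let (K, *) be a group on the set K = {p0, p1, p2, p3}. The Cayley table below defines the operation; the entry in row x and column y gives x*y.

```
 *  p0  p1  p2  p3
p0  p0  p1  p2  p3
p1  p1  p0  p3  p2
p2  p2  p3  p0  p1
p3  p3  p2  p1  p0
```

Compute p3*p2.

Read row p3, column p2: p3*p2 = p1.

p1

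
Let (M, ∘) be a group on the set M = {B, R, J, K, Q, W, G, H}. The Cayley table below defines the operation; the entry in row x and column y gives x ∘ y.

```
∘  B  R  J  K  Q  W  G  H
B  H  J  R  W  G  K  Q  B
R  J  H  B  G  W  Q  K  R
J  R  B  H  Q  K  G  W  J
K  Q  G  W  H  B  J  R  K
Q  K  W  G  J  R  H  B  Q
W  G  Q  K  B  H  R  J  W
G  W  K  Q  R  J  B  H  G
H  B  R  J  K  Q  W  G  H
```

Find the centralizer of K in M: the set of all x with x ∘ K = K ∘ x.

Compare row K with column K entry by entry.
G ∘ K = R = K ∘ G, so G commutes with K.
Q ∘ K = J but K ∘ Q = B, so Q does not.
Collecting the elements that commute with K: C(K) = {G, H, K, R}.

{G, H, K, R}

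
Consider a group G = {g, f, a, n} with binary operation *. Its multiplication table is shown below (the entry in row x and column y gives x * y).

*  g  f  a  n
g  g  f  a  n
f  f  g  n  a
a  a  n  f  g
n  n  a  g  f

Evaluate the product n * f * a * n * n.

g

n * f = a
a * a = f
f * n = a
a * n = g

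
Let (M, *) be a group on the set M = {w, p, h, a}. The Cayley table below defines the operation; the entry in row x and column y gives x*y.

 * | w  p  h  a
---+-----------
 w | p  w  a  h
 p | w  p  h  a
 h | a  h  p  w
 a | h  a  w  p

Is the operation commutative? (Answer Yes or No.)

Check whether the table is symmetric across its main diagonal.
Every entry (row x, col y) equals the entry (row y, col x), so M is abelian.

Yes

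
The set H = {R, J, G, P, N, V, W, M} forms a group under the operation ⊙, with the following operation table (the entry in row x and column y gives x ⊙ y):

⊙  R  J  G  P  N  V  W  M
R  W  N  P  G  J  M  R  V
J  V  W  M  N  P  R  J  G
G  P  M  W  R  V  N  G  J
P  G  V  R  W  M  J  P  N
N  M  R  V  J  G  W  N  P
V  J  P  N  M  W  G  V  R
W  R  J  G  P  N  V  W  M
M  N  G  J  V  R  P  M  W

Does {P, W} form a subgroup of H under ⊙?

Yes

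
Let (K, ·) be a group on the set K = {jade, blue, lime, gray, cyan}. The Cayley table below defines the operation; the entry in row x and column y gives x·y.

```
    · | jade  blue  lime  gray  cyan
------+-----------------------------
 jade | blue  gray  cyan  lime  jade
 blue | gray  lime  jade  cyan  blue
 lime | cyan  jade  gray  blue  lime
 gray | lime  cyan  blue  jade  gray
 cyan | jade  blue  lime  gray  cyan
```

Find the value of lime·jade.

Read row lime, column jade: lime·jade = cyan.

cyan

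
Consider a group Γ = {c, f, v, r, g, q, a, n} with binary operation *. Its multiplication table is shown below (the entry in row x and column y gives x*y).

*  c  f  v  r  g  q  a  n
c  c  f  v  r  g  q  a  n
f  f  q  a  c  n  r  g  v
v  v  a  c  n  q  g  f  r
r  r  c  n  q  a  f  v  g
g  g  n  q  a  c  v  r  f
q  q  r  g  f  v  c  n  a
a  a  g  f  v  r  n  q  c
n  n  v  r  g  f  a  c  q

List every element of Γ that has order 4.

{a, f, n, r}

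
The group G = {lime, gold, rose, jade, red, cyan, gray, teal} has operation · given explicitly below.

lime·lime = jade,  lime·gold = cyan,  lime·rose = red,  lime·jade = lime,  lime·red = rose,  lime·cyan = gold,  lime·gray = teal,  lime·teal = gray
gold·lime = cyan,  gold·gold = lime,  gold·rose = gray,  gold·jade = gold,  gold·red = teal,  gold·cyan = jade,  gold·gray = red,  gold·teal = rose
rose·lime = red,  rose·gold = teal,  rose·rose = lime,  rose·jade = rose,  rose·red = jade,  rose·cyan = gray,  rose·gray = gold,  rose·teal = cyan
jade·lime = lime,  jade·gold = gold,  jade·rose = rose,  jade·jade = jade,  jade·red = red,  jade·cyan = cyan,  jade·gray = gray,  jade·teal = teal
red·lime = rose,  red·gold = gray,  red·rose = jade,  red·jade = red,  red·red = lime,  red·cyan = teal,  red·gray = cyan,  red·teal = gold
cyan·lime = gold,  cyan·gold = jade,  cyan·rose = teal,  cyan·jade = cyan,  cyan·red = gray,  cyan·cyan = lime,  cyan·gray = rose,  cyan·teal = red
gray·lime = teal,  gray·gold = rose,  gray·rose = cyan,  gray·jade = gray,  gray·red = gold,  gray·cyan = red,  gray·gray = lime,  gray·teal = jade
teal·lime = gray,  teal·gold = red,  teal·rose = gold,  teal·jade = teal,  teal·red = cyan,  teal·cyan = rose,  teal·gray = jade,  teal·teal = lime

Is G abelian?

No

teal·cyan = rose but cyan·teal = red.
Since teal and cyan do not commute, G is not abelian.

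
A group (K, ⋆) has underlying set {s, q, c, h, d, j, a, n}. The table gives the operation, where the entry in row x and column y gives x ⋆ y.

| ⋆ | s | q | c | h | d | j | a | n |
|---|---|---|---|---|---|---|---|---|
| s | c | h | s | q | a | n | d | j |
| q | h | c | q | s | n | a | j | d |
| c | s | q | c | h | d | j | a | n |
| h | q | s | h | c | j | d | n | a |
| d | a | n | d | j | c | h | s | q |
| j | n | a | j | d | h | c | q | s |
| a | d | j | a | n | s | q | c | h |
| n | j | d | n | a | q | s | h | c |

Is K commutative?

Check whether the table is symmetric across its main diagonal.
Every entry (row x, col y) equals the entry (row y, col x), so K is abelian.
(In fact K ≅ the elementary abelian group (Z_2)^3.)

Yes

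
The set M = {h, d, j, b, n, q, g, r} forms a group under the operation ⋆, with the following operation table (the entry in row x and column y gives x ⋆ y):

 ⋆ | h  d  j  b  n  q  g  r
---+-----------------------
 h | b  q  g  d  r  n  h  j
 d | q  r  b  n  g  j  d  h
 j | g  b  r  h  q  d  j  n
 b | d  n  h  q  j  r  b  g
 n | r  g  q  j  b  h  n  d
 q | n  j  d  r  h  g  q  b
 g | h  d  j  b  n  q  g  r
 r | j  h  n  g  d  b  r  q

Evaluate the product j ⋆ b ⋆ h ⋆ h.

d

j ⋆ b = h
h ⋆ h = b
b ⋆ h = d
(Structurally, M here is isomorphic to the cyclic group Z_8.)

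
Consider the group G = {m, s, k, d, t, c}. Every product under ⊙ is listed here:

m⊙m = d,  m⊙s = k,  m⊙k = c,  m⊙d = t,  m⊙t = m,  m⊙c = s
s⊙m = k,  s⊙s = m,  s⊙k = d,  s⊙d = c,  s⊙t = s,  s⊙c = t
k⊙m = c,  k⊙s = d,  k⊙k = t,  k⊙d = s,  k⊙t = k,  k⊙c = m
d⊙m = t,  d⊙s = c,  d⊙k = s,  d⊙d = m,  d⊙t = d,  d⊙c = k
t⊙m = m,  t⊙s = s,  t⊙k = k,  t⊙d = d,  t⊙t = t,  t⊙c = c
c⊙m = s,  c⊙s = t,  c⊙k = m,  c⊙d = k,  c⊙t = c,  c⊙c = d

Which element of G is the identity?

t

The identity e satisfies e ⊙ x = x for all x, so its row in the table reproduces the column headers.
Row t reads: m, s, k, d, t, c — exactly the header order. So t is the identity.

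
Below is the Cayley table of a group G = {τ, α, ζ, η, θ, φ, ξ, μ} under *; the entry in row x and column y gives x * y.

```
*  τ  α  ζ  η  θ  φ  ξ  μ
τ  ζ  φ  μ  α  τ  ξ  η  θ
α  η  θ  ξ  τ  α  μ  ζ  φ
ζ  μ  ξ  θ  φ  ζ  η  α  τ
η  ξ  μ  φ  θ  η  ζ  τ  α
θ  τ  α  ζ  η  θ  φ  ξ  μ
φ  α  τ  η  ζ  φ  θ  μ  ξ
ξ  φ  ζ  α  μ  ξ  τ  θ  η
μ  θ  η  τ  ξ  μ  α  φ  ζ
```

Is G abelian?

No

μ * ξ = φ but ξ * μ = η.
Since μ and ξ do not commute, G is not abelian.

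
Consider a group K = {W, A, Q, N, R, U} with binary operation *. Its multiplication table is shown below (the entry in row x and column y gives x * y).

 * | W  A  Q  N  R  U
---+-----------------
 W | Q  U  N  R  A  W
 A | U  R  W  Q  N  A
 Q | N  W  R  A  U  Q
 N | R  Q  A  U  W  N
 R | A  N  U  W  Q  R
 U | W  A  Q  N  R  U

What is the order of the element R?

3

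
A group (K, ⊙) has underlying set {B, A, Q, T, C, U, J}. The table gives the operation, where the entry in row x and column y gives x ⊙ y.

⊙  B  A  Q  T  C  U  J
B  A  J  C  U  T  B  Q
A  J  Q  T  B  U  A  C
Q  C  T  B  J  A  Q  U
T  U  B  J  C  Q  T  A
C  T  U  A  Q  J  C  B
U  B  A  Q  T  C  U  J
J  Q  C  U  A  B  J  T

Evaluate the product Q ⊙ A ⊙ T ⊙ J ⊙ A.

Q ⊙ A = T
T ⊙ T = C
C ⊙ J = B
B ⊙ A = J

J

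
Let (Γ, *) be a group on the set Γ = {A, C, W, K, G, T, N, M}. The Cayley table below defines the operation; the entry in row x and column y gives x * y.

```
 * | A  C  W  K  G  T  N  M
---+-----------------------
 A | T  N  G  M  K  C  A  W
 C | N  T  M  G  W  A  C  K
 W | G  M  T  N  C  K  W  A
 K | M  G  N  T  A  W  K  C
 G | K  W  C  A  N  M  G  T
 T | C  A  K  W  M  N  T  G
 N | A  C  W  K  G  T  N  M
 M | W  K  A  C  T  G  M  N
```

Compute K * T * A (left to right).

K * T = W
W * A = G

G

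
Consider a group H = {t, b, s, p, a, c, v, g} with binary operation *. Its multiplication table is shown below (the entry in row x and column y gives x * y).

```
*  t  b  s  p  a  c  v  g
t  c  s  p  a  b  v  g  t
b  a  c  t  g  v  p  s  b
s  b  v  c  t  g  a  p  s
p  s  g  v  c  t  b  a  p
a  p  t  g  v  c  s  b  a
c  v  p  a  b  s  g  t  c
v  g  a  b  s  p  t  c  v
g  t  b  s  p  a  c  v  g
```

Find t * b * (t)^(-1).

p

The identity is g. In row t, the entry g sits in column v, so t^(-1) = v.
t * b = s
s * v = p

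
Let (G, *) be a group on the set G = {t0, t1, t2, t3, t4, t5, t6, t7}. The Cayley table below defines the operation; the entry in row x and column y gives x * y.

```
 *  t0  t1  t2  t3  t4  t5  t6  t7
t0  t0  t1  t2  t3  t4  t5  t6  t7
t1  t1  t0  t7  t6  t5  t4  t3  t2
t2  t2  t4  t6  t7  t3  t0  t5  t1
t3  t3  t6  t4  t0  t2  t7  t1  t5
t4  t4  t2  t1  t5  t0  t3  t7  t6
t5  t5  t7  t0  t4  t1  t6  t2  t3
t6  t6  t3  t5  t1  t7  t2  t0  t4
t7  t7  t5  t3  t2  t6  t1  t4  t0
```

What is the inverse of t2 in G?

First locate the identity: row t0 matches the header, so t0 is the identity.
Scan row t2 for t0: t2 * t5 = t0. Hence t2^(-1) = t5.

t5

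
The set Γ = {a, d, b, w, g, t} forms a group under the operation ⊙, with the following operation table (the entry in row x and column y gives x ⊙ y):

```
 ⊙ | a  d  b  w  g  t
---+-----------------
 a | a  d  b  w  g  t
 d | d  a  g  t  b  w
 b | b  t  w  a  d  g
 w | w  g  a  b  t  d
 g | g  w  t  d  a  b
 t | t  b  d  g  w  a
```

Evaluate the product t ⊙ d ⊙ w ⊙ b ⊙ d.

t

t ⊙ d = b
b ⊙ w = a
a ⊙ b = b
b ⊙ d = t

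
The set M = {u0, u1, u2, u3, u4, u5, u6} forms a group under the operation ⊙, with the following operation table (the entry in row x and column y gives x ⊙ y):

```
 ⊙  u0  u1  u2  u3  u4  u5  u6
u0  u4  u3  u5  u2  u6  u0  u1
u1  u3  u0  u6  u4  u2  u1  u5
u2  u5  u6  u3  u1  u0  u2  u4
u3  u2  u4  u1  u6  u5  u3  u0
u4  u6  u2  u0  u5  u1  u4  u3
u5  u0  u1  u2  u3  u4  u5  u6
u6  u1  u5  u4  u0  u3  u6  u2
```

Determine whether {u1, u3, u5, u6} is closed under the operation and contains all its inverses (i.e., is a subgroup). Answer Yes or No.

No

u6 ⊙ u6 = u2, which is not in {u1, u3, u5, u6}.
The subset is not closed under ⊙, so it is not a subgroup.
(Structurally, M here is isomorphic to the cyclic group Z_7.)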